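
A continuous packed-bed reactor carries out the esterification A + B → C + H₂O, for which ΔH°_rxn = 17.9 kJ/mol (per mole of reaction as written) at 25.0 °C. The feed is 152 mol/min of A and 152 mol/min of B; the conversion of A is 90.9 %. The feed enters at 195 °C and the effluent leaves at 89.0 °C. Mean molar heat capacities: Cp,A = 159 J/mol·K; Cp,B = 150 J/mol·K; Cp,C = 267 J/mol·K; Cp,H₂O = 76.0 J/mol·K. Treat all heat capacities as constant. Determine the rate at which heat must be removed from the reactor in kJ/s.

Q_out = 36.7 kJ/s

Extent of reaction ξ = 0.909 × 152 = 138.17 mol/min
Reaction term: ξ·ΔH°_rxn = 138.17 × 17.9 = 2473.2 kJ/min
Sensible, feed 195→25 °C: -7984.6 kJ/min
Outlet flows (mol/min): A 13.832, B 13.832, C 138.17, H₂O 138.17
Sensible, products 25→89.0 °C: 3306.6 kJ/min
Q = ΔH = -2204.7 kJ/min = -36.746 kW
Heat removed = 36.746 kJ/s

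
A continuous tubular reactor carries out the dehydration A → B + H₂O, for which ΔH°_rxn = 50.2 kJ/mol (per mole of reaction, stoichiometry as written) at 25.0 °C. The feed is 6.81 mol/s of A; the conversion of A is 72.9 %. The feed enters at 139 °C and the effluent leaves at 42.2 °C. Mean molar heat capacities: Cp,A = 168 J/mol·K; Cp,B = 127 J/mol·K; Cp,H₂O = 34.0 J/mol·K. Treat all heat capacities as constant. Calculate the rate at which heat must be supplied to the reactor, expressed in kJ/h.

Extent of reaction ξ = 0.729 × 6.81 = 4.9645 mol/s
Reaction term: ξ·ΔH°_rxn = 4.9645 × 50.2 = 249.22 kJ/s
Sensible, feed 139→25 °C: -130.43 kJ/s
Outlet flows (mol/s): A 1.8455, B 4.9645, H₂O 4.9645
Sensible, products 25→42.2 °C: 19.08 kJ/s
Q = ΔH = 137.87 kJ/s = 137.87 kW
Heat supplied = 496340 kJ/h

Q_in = 496000 kJ/h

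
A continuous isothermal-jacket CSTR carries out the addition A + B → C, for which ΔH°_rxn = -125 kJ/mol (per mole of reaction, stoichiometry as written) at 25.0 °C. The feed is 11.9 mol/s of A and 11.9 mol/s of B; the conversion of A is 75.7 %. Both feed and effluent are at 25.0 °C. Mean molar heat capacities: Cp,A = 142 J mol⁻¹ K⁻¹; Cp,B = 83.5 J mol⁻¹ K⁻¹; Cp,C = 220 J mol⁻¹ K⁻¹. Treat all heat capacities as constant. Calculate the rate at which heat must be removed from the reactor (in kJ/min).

Q_out = 67600 kJ/min

Extent of reaction ξ = 0.757 × 11.9 = 9.0083 mol/s
Reaction term: ξ·ΔH°_rxn = 9.0083 × -125 = -1126 kJ/s
Q = ΔH = -1126 kJ/s = -1126 kW
Heat removed = 67562 kJ/min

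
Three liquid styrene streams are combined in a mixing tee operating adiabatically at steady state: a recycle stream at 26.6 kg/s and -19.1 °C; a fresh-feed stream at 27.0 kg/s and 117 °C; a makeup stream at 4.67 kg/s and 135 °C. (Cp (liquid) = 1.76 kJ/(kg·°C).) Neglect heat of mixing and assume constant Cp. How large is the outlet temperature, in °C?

T_out = 56.3 °C

Energy balance with Q = 0: Σ ṁᵢCp,ᵢ(T_out − Tᵢ) = 0
Σ ṁᵢCp,ᵢTᵢ = 26.6×1.76×-19.1 + 27.0×1.76×117 + 4.67×1.76×135 = 5775.2
Σ ṁᵢCp,ᵢ = 26.6×1.76 + 27.0×1.76 + 4.67×1.76 = 102.56
T_out = 5775.2 / 102.56 = 56.314 °C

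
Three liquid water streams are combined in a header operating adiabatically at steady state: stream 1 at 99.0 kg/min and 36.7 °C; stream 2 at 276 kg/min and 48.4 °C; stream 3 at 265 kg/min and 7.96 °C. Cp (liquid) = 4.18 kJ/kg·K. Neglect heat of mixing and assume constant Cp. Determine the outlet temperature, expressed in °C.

Adiabatic, steady state ⇒ Σ ṁᵢCp,ᵢ(T_out − Tᵢ) = 0
T_out = Σ ṁᵢCp,ᵢTᵢ / Σ ṁᵢCp,ᵢ
      = 79843 / 2675.2 = 29.845 °C

T_out = 29.8 °C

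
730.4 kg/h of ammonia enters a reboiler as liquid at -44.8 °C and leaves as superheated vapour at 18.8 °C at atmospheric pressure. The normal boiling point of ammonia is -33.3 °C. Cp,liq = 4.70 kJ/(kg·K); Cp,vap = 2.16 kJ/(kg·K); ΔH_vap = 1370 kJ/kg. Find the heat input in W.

Q = 312000 W

liquid -44.8→-33.3 °C: 54.05 kJ/kg
vaporisation at -33.3 °C: 1370 kJ/kg
vapour -33.3→18.8 °C: 112.54 kJ/kg
Δh = 54.05 + 1370 + 112.54 = 1536.6 kJ/kg
Q = ṁ·Δh = 730.4 kg/h × 1536.6 kJ/kg = 1.1223e+06 kJ/h
|Q| = 311.76 kW = 311760 W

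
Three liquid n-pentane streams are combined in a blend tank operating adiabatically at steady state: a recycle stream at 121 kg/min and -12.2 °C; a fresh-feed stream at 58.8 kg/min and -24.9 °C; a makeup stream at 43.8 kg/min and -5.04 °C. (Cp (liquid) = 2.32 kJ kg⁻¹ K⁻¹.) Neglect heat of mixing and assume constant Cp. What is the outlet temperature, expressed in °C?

T_out = -14.1 °C

Energy balance with Q = 0: Σ ṁᵢCp,ᵢ(T_out − Tᵢ) = 0
Σ ṁᵢCp,ᵢTᵢ = 121×2.32×-12.2 + 58.8×2.32×-24.9 + 43.8×2.32×-5.04 = -7333.7
Σ ṁᵢCp,ᵢ = 121×2.32 + 58.8×2.32 + 43.8×2.32 = 518.75
T_out = -7333.7 / 518.75 = -14.137 °C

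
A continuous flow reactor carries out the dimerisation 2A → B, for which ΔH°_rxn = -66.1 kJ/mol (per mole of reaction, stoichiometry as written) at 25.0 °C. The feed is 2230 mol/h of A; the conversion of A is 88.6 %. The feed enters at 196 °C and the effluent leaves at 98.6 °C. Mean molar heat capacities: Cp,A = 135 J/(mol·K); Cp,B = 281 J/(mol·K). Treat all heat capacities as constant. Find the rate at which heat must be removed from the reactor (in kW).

Extent of reaction ξ = 0.886 × 2230 / 2 = 987.89 mol/h
Reaction term: ξ·ΔH°_rxn = 987.89 × -66.1 = -65300 kJ/h
Sensible, feed 196→25 °C: -51480 kJ/h
Outlet flows (mol/h): A 254.22, B 987.89
Sensible, products 25→98.6 °C: 22957 kJ/h
Q = ΔH = -93822 kJ/h = -26.062 kW
Heat removed = 26.062 kW

Q_out = 26.1 kW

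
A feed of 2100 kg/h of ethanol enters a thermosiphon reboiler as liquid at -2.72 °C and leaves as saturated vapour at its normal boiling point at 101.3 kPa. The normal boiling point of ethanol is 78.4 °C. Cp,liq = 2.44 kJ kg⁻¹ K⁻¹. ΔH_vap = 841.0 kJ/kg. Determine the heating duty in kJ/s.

Q = 606 kJ/s

liquid -2.72→78.4 °C: 197.93 kJ/kg
vaporisation at 78.4 °C: 841 kJ/kg
Δh = 197.93 + 841 = 1038.9 kJ/kg
Q = ṁ·Δh = 2100 kg/h × 1038.9 kJ/kg = 2.1818e+06 kJ/h
|Q| = 606.04 kW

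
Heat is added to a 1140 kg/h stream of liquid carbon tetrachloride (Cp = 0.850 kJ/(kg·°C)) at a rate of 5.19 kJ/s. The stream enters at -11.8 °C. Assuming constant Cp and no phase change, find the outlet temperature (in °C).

T_out = 7.48 °C

Q = 5.19 kJ/s = 18684 kJ/h
ΔT = Q/(ṁ·Cp) = 18684/(1140×0.850) = 19.282 K
T_out = -11.8 + 19.282 = 7.4817 °C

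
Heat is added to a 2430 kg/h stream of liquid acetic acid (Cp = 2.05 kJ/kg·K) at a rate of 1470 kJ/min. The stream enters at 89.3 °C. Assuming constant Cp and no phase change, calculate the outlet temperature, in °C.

T_out = 107 °C

Q = 1470 kJ/min = 88200 kJ/h
ΔT = Q/(ṁ·Cp) = 88200/(2430×2.05) = 17.706 K
T_out = 89.3 + 17.706 = 107.01 °C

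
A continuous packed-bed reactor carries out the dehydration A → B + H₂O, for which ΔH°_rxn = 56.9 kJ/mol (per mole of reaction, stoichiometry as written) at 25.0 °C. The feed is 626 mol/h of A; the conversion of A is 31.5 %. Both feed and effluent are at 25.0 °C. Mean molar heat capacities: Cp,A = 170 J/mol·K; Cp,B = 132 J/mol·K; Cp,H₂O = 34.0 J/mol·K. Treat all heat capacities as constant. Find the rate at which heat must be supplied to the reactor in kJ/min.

Extent of reaction ξ = 0.315 × 626 = 197.19 mol/h
Reaction term: ξ·ΔH°_rxn = 197.19 × 56.9 = 11220 kJ/h
Q = ΔH = 11220 kJ/h = 3.1167 kW
Heat supplied = 187 kJ/min

Q_in = 187 kJ/min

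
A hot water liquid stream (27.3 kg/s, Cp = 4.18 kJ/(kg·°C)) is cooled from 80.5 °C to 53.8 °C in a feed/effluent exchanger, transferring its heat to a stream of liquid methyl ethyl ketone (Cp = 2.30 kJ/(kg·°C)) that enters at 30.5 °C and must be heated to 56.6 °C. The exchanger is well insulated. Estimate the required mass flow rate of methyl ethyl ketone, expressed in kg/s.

Heat released by hot stream: Q = 27.3 × 4.18 × (80.5 − 53.8) = 3046.8 kJ/s
Energy balance on cold side (adiabatic exchanger): Q = ṁ_c·Cp_c·(T_c,out − T_c,in)
ṁ_c = 3046.8 / [2.30 × (56.6 − 30.5)] = 50.755 kg/s

ṁ_c = 50.8 kg/s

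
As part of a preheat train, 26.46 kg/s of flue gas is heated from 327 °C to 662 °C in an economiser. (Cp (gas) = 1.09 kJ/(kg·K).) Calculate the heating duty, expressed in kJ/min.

Q = ṁ·Cp·ΔT = 26.46 × 1.09 × (662 − 327) = 9661.9 kJ/s
Heating duty = 579710 kJ/min

Q = 580000 kJ/min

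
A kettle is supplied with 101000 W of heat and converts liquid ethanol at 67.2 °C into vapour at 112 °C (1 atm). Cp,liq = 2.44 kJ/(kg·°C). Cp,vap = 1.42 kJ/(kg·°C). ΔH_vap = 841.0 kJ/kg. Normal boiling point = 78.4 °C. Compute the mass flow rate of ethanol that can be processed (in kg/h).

ṁ = 397 kg/h

Δh = 2.44×(78.4−67.2) + 841.0 + 1.42×(112−78.4) = 916.04 kJ/kg
Q = 101000 W = 101 kJ/s = 363600 kJ/h
ṁ = Q/Δh = 363600 / 916.04 = 396.93 kg/h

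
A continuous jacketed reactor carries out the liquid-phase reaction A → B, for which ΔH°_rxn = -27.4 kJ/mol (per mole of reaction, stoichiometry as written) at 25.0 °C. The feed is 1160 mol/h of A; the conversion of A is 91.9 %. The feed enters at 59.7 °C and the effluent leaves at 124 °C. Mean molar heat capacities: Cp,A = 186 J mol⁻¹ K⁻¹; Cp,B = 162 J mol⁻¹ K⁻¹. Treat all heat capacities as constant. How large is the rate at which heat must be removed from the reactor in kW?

Q_out = 4.96 kW

Extent of reaction ξ = 0.919 × 1160 = 1066 mol/h
Reaction term: ξ·ΔH°_rxn = 1066 × -27.4 = -29209 kJ/h
Sensible, feed 59.7→25 °C: -7486.9 kJ/h
Outlet flows (mol/h): A 93.96, B 1066
Sensible, products 25→124 °C: 18827 kJ/h
Q = ΔH = -17869 kJ/h = -4.9636 kW
Heat removed = 4.9636 kW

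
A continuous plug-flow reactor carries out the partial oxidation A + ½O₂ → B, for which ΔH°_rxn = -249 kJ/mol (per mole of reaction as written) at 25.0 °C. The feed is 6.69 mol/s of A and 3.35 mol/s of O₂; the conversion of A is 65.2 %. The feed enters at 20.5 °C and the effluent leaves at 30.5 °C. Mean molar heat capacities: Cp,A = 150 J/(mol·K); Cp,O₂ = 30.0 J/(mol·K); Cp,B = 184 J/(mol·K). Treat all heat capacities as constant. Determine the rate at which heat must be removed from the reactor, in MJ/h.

Extent of reaction ξ = 0.652 × 6.69 = 4.3619 mol/s
Reaction term: ξ·ΔH°_rxn = 4.3619 × -249 = -1086.1 kJ/s
Sensible, feed 20.5→25 °C: 4.968 kJ/s
Outlet flows (mol/s): A 2.3281, O₂ 1.1691, B 4.3619
Sensible, products 25→30.5 °C: 6.5278 kJ/s
Q = ΔH = -1074.6 kJ/s = -1074.6 kW
Heat removed = 3868.6 MJ/h

Q_out = 3870 MJ/h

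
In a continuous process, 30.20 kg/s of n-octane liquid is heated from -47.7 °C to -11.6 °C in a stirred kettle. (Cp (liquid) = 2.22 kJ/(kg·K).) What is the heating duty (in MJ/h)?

Q = 8710 MJ/h

Q = ṁ·Cp·ΔT = 30.20 × 2.22 × (-11.6 − -47.7) = 2420.3 kJ/s
Heating duty = 8713 MJ/h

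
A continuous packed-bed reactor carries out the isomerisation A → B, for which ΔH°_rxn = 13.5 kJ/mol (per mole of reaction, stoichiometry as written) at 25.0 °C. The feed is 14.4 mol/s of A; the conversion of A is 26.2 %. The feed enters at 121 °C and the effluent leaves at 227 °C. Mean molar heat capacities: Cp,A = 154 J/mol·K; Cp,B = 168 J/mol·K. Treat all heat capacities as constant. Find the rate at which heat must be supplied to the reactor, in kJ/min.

Extent of reaction ξ = 0.262 × 14.4 = 3.7728 mol/s
Reaction term: ξ·ΔH°_rxn = 3.7728 × 13.5 = 50.933 kJ/s
Sensible, feed 121→25 °C: -212.89 kJ/s
Outlet flows (mol/s): A 10.627, B 3.7728
Sensible, products 25→227 °C: 458.62 kJ/s
Q = ΔH = 296.67 kJ/s = 296.67 kW
Heat supplied = 17800 kJ/min

Q_in = 17800 kJ/min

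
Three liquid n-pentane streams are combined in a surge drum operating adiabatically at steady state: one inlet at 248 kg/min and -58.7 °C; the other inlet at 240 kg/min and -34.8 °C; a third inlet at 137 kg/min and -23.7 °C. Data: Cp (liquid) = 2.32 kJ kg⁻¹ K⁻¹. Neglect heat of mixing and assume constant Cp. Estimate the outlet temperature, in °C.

Energy balance with Q = 0: Σ ṁᵢCp,ᵢ(T_out − Tᵢ) = 0
T_out = Σ ṁᵢCp,ᵢTᵢ / Σ ṁᵢCp,ᵢ
      = -60683 / 1450 = -41.85 °C

T_out = -41.9 °C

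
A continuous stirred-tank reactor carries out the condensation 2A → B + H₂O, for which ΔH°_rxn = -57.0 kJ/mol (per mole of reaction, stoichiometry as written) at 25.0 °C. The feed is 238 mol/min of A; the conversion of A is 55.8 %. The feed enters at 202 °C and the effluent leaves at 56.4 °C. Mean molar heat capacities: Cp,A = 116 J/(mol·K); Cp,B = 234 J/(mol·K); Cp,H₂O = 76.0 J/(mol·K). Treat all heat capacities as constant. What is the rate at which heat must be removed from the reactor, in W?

Q_out = 127000 W

Extent of reaction ξ = 0.558 × 238 / 2 = 66.402 mol/min
Reaction term: ξ·ΔH°_rxn = 66.402 × -57.0 = -3784.9 kJ/min
Sensible, feed 202→25 °C: -4886.6 kJ/min
Outlet flows (mol/min): A 105.2, B 66.402, H₂O 66.402
Sensible, products 25→56.4 °C: 1029.5 kJ/min
Q = ΔH = -7642 kJ/min = -127.37 kW
Heat removed = 127370 W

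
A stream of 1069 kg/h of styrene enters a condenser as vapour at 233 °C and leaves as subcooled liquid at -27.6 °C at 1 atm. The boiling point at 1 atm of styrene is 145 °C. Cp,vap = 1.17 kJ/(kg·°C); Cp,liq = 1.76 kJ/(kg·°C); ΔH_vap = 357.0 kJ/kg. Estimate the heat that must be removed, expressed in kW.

vapour 233→145 °C: -102.96 kJ/kg
condensation at 145 °C: -357 kJ/kg
liquid 145→-27.6 °C: -303.78 kJ/kg
Δh = -102.96 + -357 + -303.78 = -763.74 kJ/kg
Q = ṁ·Δh = 1069 kg/h × -763.74 kJ/kg = -816430 kJ/h
|Q| = 226.79 kW

Q_c = 227 kW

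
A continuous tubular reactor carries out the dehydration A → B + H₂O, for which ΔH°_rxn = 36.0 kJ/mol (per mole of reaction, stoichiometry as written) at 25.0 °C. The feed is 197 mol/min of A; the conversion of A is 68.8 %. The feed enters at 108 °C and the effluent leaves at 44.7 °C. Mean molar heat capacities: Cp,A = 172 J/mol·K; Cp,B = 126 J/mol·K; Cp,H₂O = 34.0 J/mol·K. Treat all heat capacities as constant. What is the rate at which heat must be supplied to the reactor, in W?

Q_in = 45000 W

Extent of reaction ξ = 0.688 × 197 = 135.54 mol/min
Reaction term: ξ·ΔH°_rxn = 135.54 × 36.0 = 4879.3 kJ/min
Sensible, feed 108→25 °C: -2812.4 kJ/min
Outlet flows (mol/min): A 61.464, B 135.54, H₂O 135.54
Sensible, products 25→44.7 °C: 635.47 kJ/min
Q = ΔH = 2702.4 kJ/min = 45.04 kW
Heat supplied = 45040 W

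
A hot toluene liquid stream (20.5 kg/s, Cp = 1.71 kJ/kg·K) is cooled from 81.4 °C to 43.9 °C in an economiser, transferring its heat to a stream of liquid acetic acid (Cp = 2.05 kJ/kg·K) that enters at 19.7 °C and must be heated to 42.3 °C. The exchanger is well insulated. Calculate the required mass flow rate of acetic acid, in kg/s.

ṁ_c = 28.4 kg/s

Heat released by hot stream: Q = 20.5 × 1.71 × (81.4 − 43.9) = 1314.6 kJ/s
Energy balance on cold side (adiabatic exchanger): Q = ṁ_c·Cp_c·(T_c,out − T_c,in)
ṁ_c = 1314.6 / [2.05 × (42.3 − 19.7)] = 28.374 kg/s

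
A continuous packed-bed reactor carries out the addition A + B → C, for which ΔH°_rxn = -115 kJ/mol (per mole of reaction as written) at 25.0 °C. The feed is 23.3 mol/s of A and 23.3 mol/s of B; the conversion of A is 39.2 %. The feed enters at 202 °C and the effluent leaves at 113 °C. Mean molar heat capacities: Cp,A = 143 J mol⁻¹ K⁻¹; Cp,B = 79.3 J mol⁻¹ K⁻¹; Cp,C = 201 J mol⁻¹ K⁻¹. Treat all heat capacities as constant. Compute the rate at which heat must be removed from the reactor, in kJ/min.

Extent of reaction ξ = 0.392 × 23.3 = 9.1336 mol/s
Reaction term: ξ·ΔH°_rxn = 9.1336 × -115 = -1050.4 kJ/s
Sensible, feed 202→25 °C: -916.79 kJ/s
Outlet flows (mol/s): A 14.166, B 14.166, C 9.1336
Sensible, products 25→113 °C: 438.68 kJ/s
Q = ΔH = -1528.5 kJ/s = -1528.5 kW
Heat removed = 91708 kJ/min

Q_out = 91700 kJ/min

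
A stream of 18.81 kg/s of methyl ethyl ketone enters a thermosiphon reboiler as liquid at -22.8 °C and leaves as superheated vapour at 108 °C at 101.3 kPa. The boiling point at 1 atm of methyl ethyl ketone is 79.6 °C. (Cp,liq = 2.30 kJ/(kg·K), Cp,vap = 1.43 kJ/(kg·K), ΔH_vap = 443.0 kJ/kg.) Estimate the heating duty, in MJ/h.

Q = 48700 MJ/h

liquid -22.8→79.6 °C: 235.52 kJ/kg
vaporisation at 79.6 °C: 443 kJ/kg
vapour 79.6→108 °C: 40.612 kJ/kg
Δh = 235.52 + 443 + 40.612 = 719.13 kJ/kg
Q = ṁ·Δh = 18.81 kg/s × 719.13 kJ/kg = 13527 kJ/s
|Q| = 13527 kW = 48697 MJ/h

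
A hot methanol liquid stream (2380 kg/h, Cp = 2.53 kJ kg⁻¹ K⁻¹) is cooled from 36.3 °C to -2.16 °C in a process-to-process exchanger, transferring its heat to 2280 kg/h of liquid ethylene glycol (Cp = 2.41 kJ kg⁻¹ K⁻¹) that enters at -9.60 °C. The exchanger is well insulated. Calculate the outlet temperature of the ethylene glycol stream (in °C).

T_c,out = 32.5 °C

Heat released by hot stream: Q = 2380 × 2.53 × (36.3 − -2.16) = 231580 kJ/h
Energy balance on cold side (adiabatic exchanger): Q = ṁ_c·Cp_c·(T_c,out − T_c,in)
T_c,out = -9.60 + 231580/(2280 × 2.41) = 32.546 °C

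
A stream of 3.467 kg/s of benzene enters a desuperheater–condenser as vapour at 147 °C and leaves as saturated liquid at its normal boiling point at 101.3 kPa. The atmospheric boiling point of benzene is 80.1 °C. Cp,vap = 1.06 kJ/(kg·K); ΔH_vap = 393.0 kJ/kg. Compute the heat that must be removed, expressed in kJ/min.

vapour 147→80.1 °C: -70.914 kJ/kg
condensation at 80.1 °C: -393 kJ/kg
Δh = -70.914 + -393 = -463.91 kJ/kg
Q = ṁ·Δh = 3.467 kg/s × -463.91 kJ/kg = -1608.4 kJ/s
|Q| = 1608.4 kW = 96503 kJ/min

Q_c = 96500 kJ/min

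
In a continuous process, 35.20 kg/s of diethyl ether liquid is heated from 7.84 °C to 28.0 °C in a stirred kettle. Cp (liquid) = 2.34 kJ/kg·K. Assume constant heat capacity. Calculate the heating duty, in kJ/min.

Q = ṁ·Cp·ΔT = 35.20 × 2.34 × (28.0 − 7.84) = 1660.5 kJ/s
Heating duty = 99632 kJ/min

Q = 99600 kJ/min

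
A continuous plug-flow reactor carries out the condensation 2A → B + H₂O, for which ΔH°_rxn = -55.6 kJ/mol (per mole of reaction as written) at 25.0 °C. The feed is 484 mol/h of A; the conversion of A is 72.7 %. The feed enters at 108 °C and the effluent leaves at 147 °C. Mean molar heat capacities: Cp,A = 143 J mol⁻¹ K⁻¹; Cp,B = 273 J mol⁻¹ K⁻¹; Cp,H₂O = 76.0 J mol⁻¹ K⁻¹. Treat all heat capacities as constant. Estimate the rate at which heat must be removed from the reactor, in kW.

Extent of reaction ξ = 0.727 × 484 / 2 = 175.93 mol/h
Reaction term: ξ·ΔH°_rxn = 175.93 × -55.6 = -9781.9 kJ/h
Sensible, feed 108→25 °C: -5744.6 kJ/h
Outlet flows (mol/h): A 132.13, B 175.93, H₂O 175.93
Sensible, products 25→147 °C: 9796.1 kJ/h
Q = ΔH = -5730.4 kJ/h = -1.5918 kW
Heat removed = 1.5918 kW

Q_out = 1.59 kW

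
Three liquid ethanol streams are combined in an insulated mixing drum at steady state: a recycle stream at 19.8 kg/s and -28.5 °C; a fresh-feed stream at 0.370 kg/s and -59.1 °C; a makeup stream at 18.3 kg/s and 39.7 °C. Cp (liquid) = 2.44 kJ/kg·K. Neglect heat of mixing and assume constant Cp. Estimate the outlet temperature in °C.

No heat crosses the boundary, so H_out = H_in.
Σ ṁᵢCp,ᵢTᵢ = 19.8×2.44×-28.5 + 0.370×2.44×-59.1 + 18.3×2.44×39.7 = 342.44
Σ ṁᵢCp,ᵢ = 19.8×2.44 + 0.370×2.44 + 18.3×2.44 = 93.867
T_out = 342.44 / 93.867 = 3.6481 °C

T_out = 3.65 °C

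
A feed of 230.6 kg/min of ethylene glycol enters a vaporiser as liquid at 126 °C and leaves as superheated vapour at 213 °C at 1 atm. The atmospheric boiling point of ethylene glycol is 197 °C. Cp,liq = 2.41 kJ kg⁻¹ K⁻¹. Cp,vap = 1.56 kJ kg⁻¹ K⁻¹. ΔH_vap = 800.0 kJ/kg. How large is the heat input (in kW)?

liquid 126→197 °C: 171.11 kJ/kg
vaporisation at 197 °C: 800 kJ/kg
vapour 197→213 °C: 24.96 kJ/kg
Δh = 171.11 + 800 + 24.96 = 996.07 kJ/kg
Q = ṁ·Δh = 230.6 kg/min × 996.07 kJ/kg = 229690 kJ/min
|Q| = 3828.2 kW

Q = 3830 kW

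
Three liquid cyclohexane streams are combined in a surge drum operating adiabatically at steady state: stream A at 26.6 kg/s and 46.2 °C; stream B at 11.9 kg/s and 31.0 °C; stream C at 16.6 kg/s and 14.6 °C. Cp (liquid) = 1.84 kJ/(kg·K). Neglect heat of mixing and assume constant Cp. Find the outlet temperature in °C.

T_out = 33.4 °C

Adiabatic, steady state ⇒ Σ ṁᵢCp,ᵢ(T_out − Tᵢ) = 0
Σ ṁᵢCp,ᵢTᵢ = 26.6×1.84×46.2 + 11.9×1.84×31.0 + 16.6×1.84×14.6 = 3385.9
Σ ṁᵢCp,ᵢ = 26.6×1.84 + 11.9×1.84 + 16.6×1.84 = 101.38
T_out = 3385.9 / 101.38 = 33.397 °C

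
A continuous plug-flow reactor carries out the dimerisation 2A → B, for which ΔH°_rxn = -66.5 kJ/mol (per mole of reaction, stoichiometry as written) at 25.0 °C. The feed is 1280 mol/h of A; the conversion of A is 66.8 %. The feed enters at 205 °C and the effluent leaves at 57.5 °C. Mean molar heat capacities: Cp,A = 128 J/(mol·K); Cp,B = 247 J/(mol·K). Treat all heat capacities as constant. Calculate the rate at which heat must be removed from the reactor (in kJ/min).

Q_out = 879 kJ/min

Extent of reaction ξ = 0.668 × 1280 / 2 = 427.52 mol/h
Reaction term: ξ·ΔH°_rxn = 427.52 × -66.5 = -28430 kJ/h
Sensible, feed 205→25 °C: -29491 kJ/h
Outlet flows (mol/h): A 424.96, B 427.52
Sensible, products 25→57.5 °C: 5199.8 kJ/h
Q = ΔH = -52722 kJ/h = -14.645 kW
Heat removed = 878.69 kJ/min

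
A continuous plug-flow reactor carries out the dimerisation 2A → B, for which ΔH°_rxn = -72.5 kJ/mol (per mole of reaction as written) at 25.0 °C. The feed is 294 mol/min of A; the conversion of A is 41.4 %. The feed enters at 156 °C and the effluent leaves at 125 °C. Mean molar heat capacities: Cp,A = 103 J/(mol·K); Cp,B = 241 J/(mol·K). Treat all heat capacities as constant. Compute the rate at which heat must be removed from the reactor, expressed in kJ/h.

Extent of reaction ξ = 0.414 × 294 / 2 = 60.858 mol/min
Reaction term: ξ·ΔH°_rxn = 60.858 × -72.5 = -4412.2 kJ/min
Sensible, feed 156→25 °C: -3966.9 kJ/min
Outlet flows (mol/min): A 172.28, B 60.858
Sensible, products 25→125 °C: 3241.2 kJ/min
Q = ΔH = -5137.9 kJ/min = -85.632 kW
Heat removed = 308280 kJ/h

Q_out = 308000 kJ/h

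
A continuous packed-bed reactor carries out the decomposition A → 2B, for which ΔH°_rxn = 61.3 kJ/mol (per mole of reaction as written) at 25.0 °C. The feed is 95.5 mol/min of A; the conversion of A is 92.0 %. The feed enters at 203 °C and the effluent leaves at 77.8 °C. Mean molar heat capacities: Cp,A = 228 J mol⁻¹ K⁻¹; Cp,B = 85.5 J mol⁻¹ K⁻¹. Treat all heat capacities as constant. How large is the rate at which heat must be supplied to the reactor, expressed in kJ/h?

Extent of reaction ξ = 0.920 × 95.5 = 87.86 mol/min
Reaction term: ξ·ΔH°_rxn = 87.86 × 61.3 = 5385.8 kJ/min
Sensible, feed 203→25 °C: -3875.8 kJ/min
Outlet flows (mol/min): A 7.64, B 175.72
Sensible, products 25→77.8 °C: 885.24 kJ/min
Q = ΔH = 2395.3 kJ/min = 39.921 kW
Heat supplied = 143720 kJ/h

Q_in = 144000 kJ/h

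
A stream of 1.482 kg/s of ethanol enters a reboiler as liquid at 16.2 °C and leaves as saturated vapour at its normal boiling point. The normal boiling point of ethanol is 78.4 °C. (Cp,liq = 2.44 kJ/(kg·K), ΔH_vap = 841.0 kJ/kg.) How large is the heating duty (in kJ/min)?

Q = 88300 kJ/min

liquid 16.2→78.4 °C: 151.77 kJ/kg
vaporisation at 78.4 °C: 841 kJ/kg
Δh = 151.77 + 841 = 992.77 kJ/kg
Q = ṁ·Δh = 1.482 kg/s × 992.77 kJ/kg = 1471.3 kJ/s
|Q| = 1471.3 kW = 88277 kJ/min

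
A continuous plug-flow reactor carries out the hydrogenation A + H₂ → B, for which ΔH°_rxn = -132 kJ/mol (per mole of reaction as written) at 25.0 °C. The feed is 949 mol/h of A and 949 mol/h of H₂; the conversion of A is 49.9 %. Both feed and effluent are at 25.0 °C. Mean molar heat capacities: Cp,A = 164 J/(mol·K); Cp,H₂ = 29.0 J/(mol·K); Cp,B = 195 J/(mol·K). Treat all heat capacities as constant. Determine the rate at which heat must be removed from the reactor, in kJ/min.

Extent of reaction ξ = 0.499 × 949 = 473.55 mol/h
Reaction term: ξ·ΔH°_rxn = 473.55 × -132 = -62509 kJ/h
Q = ΔH = -62509 kJ/h = -17.364 kW
Heat removed = 1041.8 kJ/min

Q_out = 1040 kJ/min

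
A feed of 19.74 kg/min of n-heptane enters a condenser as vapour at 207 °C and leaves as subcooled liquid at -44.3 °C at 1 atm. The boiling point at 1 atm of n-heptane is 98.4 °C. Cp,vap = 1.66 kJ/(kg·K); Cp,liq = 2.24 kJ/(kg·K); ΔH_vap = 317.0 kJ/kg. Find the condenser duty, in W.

Q_c = 269000 W

vapour 207→98.4 °C: -180.28 kJ/kg
condensation at 98.4 °C: -317 kJ/kg
liquid 98.4→-44.3 °C: -319.65 kJ/kg
Δh = -180.28 + -317 + -319.65 = -816.92 kJ/kg
Q = ṁ·Δh = 19.74 kg/min × -816.92 kJ/kg = -16126 kJ/min
|Q| = 268.77 kW = 268770 W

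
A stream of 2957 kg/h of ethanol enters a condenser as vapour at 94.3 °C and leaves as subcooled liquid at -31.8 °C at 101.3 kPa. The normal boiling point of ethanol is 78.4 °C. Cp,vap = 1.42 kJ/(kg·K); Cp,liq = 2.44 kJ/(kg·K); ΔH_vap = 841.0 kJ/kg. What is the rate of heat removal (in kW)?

Q_c = 930 kW

vapour 94.3→78.4 °C: -22.578 kJ/kg
condensation at 78.4 °C: -841 kJ/kg
liquid 78.4→-31.8 °C: -268.89 kJ/kg
Δh = -22.578 + -841 + -268.89 = -1132.5 kJ/kg
Q = ṁ·Δh = 2957 kg/h × -1132.5 kJ/kg = -3.3487e+06 kJ/h
|Q| = 930.19 kW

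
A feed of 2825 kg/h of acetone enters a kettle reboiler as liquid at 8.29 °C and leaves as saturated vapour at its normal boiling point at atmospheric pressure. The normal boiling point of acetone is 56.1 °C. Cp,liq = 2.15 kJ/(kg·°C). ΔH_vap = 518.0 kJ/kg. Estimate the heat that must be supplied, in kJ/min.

liquid 8.29→56.1 °C: 102.79 kJ/kg
vaporisation at 56.1 °C: 518 kJ/kg
Δh = 102.79 + 518 = 620.79 kJ/kg
Q = ṁ·Δh = 2825 kg/h × 620.79 kJ/kg = 1.7537e+06 kJ/h
|Q| = 487.15 kW = 29229 kJ/min

Q = 29200 kJ/min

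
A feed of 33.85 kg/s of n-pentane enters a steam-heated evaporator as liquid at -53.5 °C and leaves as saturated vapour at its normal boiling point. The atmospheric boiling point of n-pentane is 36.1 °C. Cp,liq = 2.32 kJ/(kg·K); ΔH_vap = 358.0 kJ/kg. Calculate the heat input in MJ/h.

Q = 69000 MJ/h

liquid -53.5→36.1 °C: 207.87 kJ/kg
vaporisation at 36.1 °C: 358 kJ/kg
Δh = 207.87 + 358 = 565.87 kJ/kg
Q = ṁ·Δh = 33.85 kg/s × 565.87 kJ/kg = 19155 kJ/s
|Q| = 19155 kW = 68957 MJ/h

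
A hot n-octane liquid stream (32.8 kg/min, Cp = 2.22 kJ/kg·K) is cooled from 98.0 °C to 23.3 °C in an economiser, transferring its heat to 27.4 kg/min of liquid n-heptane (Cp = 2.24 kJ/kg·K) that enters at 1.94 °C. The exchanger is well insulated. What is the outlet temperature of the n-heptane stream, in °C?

T_c,out = 90.6 °C

Heat released by hot stream: Q = 32.8 × 2.22 × (98.0 − 23.3) = 5439.4 kJ/min
Energy balance on cold side (adiabatic exchanger): Q = ṁ_c·Cp_c·(T_c,out − T_c,in)
T_c,out = 1.94 + 5439.4/(27.4 × 2.24) = 90.563 °C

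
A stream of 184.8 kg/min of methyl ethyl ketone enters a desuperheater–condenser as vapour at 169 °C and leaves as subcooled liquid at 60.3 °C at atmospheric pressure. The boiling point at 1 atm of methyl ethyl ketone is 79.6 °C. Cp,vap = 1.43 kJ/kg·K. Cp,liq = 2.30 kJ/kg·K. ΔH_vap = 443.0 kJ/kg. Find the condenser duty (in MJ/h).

Q_c = 6820 MJ/h

vapour 169→79.6 °C: -127.84 kJ/kg
condensation at 79.6 °C: -443 kJ/kg
liquid 79.6→60.3 °C: -44.39 kJ/kg
Δh = -127.84 + -443 + -44.39 = -615.23 kJ/kg
Q = ṁ·Δh = 184.8 kg/min × -615.23 kJ/kg = -113690 kJ/min
|Q| = 1894.9 kW = 6821.7 MJ/h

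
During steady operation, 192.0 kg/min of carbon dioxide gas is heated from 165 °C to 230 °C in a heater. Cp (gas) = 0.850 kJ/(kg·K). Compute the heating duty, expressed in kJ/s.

Q = 177 kJ/s

Q = ṁ·Cp·ΔT = 192.0 × 0.850 × (230 − 165) = 10608 kJ/min
Converting: 10608 / 60 s = 176.8 kW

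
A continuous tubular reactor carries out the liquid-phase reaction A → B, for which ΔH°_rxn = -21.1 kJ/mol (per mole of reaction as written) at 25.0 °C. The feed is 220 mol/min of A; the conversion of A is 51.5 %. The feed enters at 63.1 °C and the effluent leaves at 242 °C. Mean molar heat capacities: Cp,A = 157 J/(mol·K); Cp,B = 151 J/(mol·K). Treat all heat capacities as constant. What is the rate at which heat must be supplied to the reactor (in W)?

Q_in = 60700 W

Extent of reaction ξ = 0.515 × 220 = 113.3 mol/min
Reaction term: ξ·ΔH°_rxn = 113.3 × -21.1 = -2390.6 kJ/min
Sensible, feed 63.1→25 °C: -1316 kJ/min
Outlet flows (mol/min): A 106.7, B 113.3
Sensible, products 25→242 °C: 7347.7 kJ/min
Q = ΔH = 3641.1 kJ/min = 60.684 kW
Heat supplied = 60684 W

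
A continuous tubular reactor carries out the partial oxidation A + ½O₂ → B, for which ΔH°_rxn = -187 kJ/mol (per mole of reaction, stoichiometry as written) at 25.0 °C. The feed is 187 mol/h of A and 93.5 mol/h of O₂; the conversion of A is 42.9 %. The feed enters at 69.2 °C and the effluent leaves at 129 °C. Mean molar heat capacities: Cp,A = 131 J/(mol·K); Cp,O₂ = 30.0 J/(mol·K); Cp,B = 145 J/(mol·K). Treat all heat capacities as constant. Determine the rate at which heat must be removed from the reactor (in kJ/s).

Q_out = 3.72 kJ/s

Extent of reaction ξ = 0.429 × 187 = 80.223 mol/h
Reaction term: ξ·ΔH°_rxn = 80.223 × -187 = -15002 kJ/h
Sensible, feed 69.2→25 °C: -1206.7 kJ/h
Outlet flows (mol/h): A 106.78, O₂ 53.389, B 80.223
Sensible, products 25→129 °C: 2831.1 kJ/h
Q = ΔH = -13377 kJ/h = -3.7159 kW
Heat removed = 3.7159 kJ/s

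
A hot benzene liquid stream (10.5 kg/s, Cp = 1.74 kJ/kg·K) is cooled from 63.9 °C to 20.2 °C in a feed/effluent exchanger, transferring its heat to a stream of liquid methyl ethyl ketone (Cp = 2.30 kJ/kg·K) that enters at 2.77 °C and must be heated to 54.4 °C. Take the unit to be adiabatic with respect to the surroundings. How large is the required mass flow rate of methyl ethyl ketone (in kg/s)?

Heat released by hot stream: Q = 10.5 × 1.74 × (63.9 − 20.2) = 798.4 kJ/s
Energy balance on cold side (adiabatic exchanger): Q = ṁ_c·Cp_c·(T_c,out − T_c,in)
ṁ_c = 798.4 / [2.30 × (54.4 − 2.77)] = 6.7234 kg/s

ṁ_c = 6.72 kg/s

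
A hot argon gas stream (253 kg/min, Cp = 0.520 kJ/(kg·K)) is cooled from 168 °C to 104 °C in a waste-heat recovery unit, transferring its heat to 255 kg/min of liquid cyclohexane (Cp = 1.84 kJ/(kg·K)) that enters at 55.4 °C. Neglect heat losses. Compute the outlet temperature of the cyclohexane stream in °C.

Heat released by hot stream: Q = 253 × 0.520 × (168 − 104) = 8419.8 kJ/min
Energy balance on cold side (adiabatic exchanger): Q = ṁ_c·Cp_c·(T_c,out − T_c,in)
T_c,out = 55.4 + 8419.8/(255 × 1.84) = 73.345 °C

T_c,out = 73.3 °C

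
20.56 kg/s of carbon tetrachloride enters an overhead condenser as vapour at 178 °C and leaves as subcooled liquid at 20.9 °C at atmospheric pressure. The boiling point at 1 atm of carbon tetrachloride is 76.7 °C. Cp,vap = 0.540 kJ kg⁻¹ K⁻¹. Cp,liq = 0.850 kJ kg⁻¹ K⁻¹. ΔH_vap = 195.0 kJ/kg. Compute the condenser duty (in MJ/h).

vapour 178→76.7 °C: -54.702 kJ/kg
condensation at 76.7 °C: -195 kJ/kg
liquid 76.7→20.9 °C: -47.43 kJ/kg
Δh = -54.702 + -195 + -47.43 = -297.13 kJ/kg
Q = ṁ·Δh = 20.56 kg/s × -297.13 kJ/kg = -6109 kJ/s
|Q| = 6109 kW = 21993 MJ/h

Q_c = 22000 MJ/h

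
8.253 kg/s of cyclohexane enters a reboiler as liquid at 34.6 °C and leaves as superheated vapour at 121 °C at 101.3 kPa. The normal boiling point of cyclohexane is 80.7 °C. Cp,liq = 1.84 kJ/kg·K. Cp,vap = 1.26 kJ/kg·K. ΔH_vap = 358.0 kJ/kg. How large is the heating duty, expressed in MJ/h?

liquid 34.6→80.7 °C: 84.824 kJ/kg
vaporisation at 80.7 °C: 358 kJ/kg
vapour 80.7→121 °C: 50.778 kJ/kg
Δh = 84.824 + 358 + 50.778 = 493.6 kJ/kg
Q = ṁ·Δh = 8.253 kg/s × 493.6 kJ/kg = 4073.7 kJ/s
|Q| = 4073.7 kW = 14665 MJ/h

Q = 14700 MJ/h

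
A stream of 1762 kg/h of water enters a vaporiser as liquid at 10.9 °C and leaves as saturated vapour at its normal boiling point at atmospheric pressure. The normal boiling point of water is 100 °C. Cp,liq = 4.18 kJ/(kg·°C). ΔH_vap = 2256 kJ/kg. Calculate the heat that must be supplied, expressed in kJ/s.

Q = 1290 kJ/s

liquid 10.9→100 °C: 372.44 kJ/kg
vaporisation at 100 °C: 2256 kJ/kg
Δh = 372.44 + 2256 = 2628.4 kJ/kg
Q = ṁ·Δh = 1762 kg/h × 2628.4 kJ/kg = 4.6313e+06 kJ/h
|Q| = 1286.5 kW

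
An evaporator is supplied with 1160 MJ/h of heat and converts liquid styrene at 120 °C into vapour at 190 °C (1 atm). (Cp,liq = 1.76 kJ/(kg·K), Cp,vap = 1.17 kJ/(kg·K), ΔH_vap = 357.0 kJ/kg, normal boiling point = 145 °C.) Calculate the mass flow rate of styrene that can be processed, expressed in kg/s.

ṁ = 0.710 kg/s

Δh = 1.76×(145−120) + 357.0 + 1.17×(190−145) = 453.65 kJ/kg
Q = 1160 MJ/h = 322.22 kJ/s = 322.22 kJ/s
ṁ = Q/Δh = 322.22 / 453.65 = 0.71029 kg/s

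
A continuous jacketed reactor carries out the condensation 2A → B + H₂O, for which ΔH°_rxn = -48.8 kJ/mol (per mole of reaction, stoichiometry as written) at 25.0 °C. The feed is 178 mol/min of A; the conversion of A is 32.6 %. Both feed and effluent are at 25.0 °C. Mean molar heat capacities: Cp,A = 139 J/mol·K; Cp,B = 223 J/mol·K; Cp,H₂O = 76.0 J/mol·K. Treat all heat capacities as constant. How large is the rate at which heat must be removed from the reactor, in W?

Extent of reaction ξ = 0.326 × 178 / 2 = 29.014 mol/min
Reaction term: ξ·ΔH°_rxn = 29.014 × -48.8 = -1415.9 kJ/min
Q = ΔH = -1415.9 kJ/min = -23.598 kW
Heat removed = 23598 W

Q_out = 23600 W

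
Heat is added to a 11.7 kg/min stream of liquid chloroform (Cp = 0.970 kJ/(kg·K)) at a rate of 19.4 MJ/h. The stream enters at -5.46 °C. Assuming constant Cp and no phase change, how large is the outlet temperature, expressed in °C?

Q = 19.4 MJ/h = 323.33 kJ/min
ΔT = Q/(ṁ·Cp) = 323.33/(11.7×0.970) = 28.49 K
T_out = -5.46 + 28.49 = 23.03 °C

T_out = 23.0 °C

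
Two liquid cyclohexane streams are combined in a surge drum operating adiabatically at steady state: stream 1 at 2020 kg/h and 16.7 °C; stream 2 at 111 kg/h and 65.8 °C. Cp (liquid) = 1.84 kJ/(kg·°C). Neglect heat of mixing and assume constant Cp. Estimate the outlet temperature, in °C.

Adiabatic, steady state ⇒ Σ ṁᵢCp,ᵢ(T_out − Tᵢ) = 0
Σ ṁᵢCp,ᵢTᵢ = 2020×1.84×16.7 + 111×1.84×65.8 = 75510
Σ ṁᵢCp,ᵢ = 2020×1.84 + 111×1.84 = 3921
T_out = 75510 / 3921 = 19.258 °C

T_out = 19.3 °C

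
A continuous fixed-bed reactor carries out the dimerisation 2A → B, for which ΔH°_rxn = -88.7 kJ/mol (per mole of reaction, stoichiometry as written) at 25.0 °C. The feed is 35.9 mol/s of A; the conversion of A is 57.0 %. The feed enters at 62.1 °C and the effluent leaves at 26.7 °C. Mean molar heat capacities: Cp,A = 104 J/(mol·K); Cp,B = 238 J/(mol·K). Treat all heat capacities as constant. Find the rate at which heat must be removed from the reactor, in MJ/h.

Extent of reaction ξ = 0.570 × 35.9 / 2 = 10.231 mol/s
Reaction term: ξ·ΔH°_rxn = 10.231 × -88.7 = -907.53 kJ/s
Sensible, feed 62.1→25 °C: -138.52 kJ/s
Outlet flows (mol/s): A 15.437, B 10.231
Sensible, products 25→26.7 °C: 6.8689 kJ/s
Q = ΔH = -1039.2 kJ/s = -1039.2 kW
Heat removed = 3741.1 MJ/h

Q_out = 3740 MJ/h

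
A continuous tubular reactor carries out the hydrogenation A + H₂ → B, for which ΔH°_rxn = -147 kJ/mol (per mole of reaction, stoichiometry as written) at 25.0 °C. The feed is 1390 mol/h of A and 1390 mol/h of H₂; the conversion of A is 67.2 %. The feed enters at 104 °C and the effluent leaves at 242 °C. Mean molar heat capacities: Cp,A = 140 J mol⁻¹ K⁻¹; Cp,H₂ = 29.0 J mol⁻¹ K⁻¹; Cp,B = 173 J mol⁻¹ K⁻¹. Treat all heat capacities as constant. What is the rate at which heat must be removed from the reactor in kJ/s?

Q_out = 28.9 kJ/s

Extent of reaction ξ = 0.672 × 1390 = 934.08 mol/h
Reaction term: ξ·ΔH°_rxn = 934.08 × -147 = -137310 kJ/h
Sensible, feed 104→25 °C: -18558 kJ/h
Outlet flows (mol/h): A 455.92, H₂ 455.92, B 934.08
Sensible, products 25→242 °C: 51786 kJ/h
Q = ΔH = -104080 kJ/h = -28.911 kW
Heat removed = 28.911 kJ/s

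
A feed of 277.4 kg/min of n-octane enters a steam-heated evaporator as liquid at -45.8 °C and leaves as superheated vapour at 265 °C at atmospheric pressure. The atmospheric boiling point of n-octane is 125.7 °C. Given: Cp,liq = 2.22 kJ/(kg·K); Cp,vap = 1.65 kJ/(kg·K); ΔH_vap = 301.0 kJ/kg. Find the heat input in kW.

Q = 4210 kW

liquid -45.8→125.7 °C: 380.73 kJ/kg
vaporisation at 125.7 °C: 301 kJ/kg
vapour 125.7→265 °C: 229.84 kJ/kg
Δh = 380.73 + 301 + 229.84 = 911.58 kJ/kg
Q = ṁ·Δh = 277.4 kg/min × 911.58 kJ/kg = 252870 kJ/min
|Q| = 4214.5 kW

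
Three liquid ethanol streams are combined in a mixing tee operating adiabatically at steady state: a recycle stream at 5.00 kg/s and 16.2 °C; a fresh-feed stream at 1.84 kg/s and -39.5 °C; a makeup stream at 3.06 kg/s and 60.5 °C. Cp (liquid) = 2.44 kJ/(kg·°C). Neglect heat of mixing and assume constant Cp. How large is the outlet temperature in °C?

No heat crosses the boundary, so H_out = H_in.
Σ ṁᵢCp,ᵢTᵢ = 5.00×2.44×16.2 + 1.84×2.44×-39.5 + 3.06×2.44×60.5 = 472.02
Σ ṁᵢCp,ᵢ = 5.00×2.44 + 1.84×2.44 + 3.06×2.44 = 24.156
T_out = 472.02 / 24.156 = 19.54 °C

T_out = 19.5 °C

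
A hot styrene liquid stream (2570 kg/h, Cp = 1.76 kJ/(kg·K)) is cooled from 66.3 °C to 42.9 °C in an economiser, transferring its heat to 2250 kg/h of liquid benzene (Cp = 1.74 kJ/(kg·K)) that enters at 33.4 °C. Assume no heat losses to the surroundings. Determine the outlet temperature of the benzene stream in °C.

Heat released by hot stream: Q = 2570 × 1.76 × (66.3 − 42.9) = 105840 kJ/h
Energy balance on cold side (adiabatic exchanger): Q = ṁ_c·Cp_c·(T_c,out − T_c,in)
T_c,out = 33.4 + 105840/(2250 × 1.74) = 60.435 °C

T_c,out = 60.4 °C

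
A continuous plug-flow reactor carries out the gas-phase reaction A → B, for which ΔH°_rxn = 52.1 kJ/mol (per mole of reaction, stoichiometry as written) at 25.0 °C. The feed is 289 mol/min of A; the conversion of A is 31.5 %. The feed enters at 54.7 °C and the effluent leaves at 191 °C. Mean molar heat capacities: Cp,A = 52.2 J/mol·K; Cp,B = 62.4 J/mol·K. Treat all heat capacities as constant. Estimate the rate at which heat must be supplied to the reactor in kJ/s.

Q_in = 116 kJ/s

Extent of reaction ξ = 0.315 × 289 = 91.035 mol/min
Reaction term: ξ·ΔH°_rxn = 91.035 × 52.1 = 4742.9 kJ/min
Sensible, feed 54.7→25 °C: -448.05 kJ/min
Outlet flows (mol/min): A 197.97, B 91.035
Sensible, products 25→191 °C: 2658.4 kJ/min
Q = ΔH = 6953.3 kJ/min = 115.89 kW
Heat supplied = 115.89 kJ/s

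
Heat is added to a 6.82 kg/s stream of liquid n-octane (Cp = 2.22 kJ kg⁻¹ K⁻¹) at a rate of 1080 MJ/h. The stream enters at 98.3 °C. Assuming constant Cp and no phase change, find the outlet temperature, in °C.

T_out = 118 °C

Q = 1080 MJ/h = 300 kJ/s
ΔT = Q/(ṁ·Cp) = 300/(6.82×2.22) = 19.815 K
T_out = 98.3 + 19.815 = 118.11 °C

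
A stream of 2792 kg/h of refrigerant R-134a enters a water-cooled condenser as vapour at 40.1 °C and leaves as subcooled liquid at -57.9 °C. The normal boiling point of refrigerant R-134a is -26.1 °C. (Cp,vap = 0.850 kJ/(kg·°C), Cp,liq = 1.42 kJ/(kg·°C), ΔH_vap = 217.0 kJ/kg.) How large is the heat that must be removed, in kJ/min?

vapour 40.1→-26.1 °C: -56.27 kJ/kg
condensation at -26.1 °C: -217 kJ/kg
liquid -26.1→-57.9 °C: -45.156 kJ/kg
Δh = -56.27 + -217 + -45.156 = -318.43 kJ/kg
Q = ṁ·Δh = 2792 kg/h × -318.43 kJ/kg = -889050 kJ/h
|Q| = 246.96 kW = 14817 kJ/min

Q_c = 14800 kJ/min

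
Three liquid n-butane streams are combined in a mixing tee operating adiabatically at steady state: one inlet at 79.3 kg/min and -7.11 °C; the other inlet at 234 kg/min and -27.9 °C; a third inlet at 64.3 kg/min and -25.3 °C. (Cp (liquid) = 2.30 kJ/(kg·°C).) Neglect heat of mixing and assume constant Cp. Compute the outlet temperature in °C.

T_out = -23.1 °C

No heat crosses the boundary, so H_out = H_in.
Σ ṁᵢCp,ᵢTᵢ = 79.3×2.30×-7.11 + 234×2.30×-27.9 + 64.3×2.30×-25.3 = -20054
Σ ṁᵢCp,ᵢ = 79.3×2.30 + 234×2.30 + 64.3×2.30 = 868.48
T_out = -20054 / 868.48 = -23.091 °C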